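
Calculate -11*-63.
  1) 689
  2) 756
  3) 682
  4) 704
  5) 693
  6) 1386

-11 * -63 = 693
5) 693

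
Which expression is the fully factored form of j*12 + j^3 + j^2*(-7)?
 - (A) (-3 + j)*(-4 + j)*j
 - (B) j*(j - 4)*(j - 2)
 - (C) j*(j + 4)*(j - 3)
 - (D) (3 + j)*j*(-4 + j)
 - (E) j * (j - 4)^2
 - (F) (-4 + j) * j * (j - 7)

We need to factor j*12 + j^3 + j^2*(-7).
The factored form is (-3 + j)*(-4 + j)*j.
A) (-3 + j)*(-4 + j)*j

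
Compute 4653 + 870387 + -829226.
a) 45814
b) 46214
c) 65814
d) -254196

First: 4653 + 870387 = 875040
Then: 875040 + -829226 = 45814
a) 45814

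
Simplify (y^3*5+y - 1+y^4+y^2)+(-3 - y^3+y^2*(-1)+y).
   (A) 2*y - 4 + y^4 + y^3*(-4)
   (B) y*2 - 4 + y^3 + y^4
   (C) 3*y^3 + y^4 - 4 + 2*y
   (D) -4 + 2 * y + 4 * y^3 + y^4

Adding the polynomials and combining like terms:
(y^3*5 + y - 1 + y^4 + y^2) + (-3 - y^3 + y^2*(-1) + y)
= -4 + 2 * y + 4 * y^3 + y^4
D) -4 + 2 * y + 4 * y^3 + y^4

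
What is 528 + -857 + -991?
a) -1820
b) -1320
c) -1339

First: 528 + -857 = -329
Then: -329 + -991 = -1320
b) -1320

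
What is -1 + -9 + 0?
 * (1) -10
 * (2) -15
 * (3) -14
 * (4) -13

First: -1 + -9 = -10
Then: -10 + 0 = -10
1) -10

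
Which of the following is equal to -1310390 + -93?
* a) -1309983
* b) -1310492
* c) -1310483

-1310390 + -93 = -1310483
c) -1310483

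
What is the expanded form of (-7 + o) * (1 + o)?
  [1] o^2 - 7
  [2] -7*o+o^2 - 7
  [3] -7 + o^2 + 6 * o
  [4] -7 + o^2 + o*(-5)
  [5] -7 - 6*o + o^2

Expanding (-7 + o) * (1 + o):
= -7 - 6*o + o^2
5) -7 - 6*o + o^2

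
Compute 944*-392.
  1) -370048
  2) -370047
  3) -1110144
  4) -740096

944 * -392 = -370048
1) -370048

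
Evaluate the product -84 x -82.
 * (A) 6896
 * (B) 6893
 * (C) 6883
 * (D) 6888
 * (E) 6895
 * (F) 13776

-84 * -82 = 6888
D) 6888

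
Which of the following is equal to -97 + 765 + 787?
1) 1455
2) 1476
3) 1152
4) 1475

First: -97 + 765 = 668
Then: 668 + 787 = 1455
1) 1455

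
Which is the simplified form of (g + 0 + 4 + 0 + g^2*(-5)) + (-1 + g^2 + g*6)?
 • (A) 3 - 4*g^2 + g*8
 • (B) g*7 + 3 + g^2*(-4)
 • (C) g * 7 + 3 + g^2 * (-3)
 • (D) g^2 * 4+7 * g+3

Adding the polynomials and combining like terms:
(g + 0 + 4 + 0 + g^2*(-5)) + (-1 + g^2 + g*6)
= g*7 + 3 + g^2*(-4)
B) g*7 + 3 + g^2*(-4)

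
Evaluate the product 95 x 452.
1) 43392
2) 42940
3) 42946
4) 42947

95 * 452 = 42940
2) 42940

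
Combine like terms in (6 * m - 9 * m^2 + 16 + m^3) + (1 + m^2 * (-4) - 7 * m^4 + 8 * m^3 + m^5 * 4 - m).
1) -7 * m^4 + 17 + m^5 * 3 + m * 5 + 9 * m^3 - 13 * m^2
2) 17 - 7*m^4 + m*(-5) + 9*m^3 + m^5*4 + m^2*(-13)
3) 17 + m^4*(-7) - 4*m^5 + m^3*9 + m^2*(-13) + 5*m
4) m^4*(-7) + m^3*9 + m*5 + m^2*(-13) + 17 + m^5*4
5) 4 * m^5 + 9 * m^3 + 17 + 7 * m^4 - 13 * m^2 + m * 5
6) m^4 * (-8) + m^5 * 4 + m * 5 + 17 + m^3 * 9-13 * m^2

Adding the polynomials and combining like terms:
(6*m - 9*m^2 + 16 + m^3) + (1 + m^2*(-4) - 7*m^4 + 8*m^3 + m^5*4 - m)
= m^4*(-7) + m^3*9 + m*5 + m^2*(-13) + 17 + m^5*4
4) m^4*(-7) + m^3*9 + m*5 + m^2*(-13) + 17 + m^5*4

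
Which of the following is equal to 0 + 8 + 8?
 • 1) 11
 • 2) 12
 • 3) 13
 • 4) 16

First: 0 + 8 = 8
Then: 8 + 8 = 16
4) 16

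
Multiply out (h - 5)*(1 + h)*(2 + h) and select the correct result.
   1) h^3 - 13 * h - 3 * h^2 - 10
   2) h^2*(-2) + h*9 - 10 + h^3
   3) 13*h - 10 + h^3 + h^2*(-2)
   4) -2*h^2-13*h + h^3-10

Expanding (h - 5)*(1 + h)*(2 + h):
= -2*h^2-13*h + h^3-10
4) -2*h^2-13*h + h^3-10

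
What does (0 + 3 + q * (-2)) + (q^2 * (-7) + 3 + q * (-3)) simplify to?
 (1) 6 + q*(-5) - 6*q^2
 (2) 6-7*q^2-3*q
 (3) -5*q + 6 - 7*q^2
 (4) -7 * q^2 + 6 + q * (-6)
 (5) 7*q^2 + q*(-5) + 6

Adding the polynomials and combining like terms:
(0 + 3 + q*(-2)) + (q^2*(-7) + 3 + q*(-3))
= -5*q + 6 - 7*q^2
3) -5*q + 6 - 7*q^2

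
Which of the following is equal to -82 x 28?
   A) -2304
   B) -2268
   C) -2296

-82 * 28 = -2296
C) -2296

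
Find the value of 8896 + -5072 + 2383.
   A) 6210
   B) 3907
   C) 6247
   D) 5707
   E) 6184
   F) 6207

First: 8896 + -5072 = 3824
Then: 3824 + 2383 = 6207
F) 6207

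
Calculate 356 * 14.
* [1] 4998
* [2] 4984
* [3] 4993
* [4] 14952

356 * 14 = 4984
2) 4984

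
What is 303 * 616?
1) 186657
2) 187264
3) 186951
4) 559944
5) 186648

303 * 616 = 186648
5) 186648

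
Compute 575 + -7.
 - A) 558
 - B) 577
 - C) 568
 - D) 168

575 + -7 = 568
C) 568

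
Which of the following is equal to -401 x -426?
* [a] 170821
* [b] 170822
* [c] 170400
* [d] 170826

-401 * -426 = 170826
d) 170826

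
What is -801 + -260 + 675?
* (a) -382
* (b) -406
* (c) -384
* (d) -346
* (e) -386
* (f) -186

First: -801 + -260 = -1061
Then: -1061 + 675 = -386
e) -386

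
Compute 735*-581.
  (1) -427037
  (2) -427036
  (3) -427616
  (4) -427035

735 * -581 = -427035
4) -427035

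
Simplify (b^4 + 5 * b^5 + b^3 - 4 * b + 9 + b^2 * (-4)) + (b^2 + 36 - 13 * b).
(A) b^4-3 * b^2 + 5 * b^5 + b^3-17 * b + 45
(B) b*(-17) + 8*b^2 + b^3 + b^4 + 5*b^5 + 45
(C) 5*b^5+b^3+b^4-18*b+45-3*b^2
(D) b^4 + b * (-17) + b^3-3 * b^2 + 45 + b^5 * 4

Adding the polynomials and combining like terms:
(b^4 + 5*b^5 + b^3 - 4*b + 9 + b^2*(-4)) + (b^2 + 36 - 13*b)
= b^4-3 * b^2 + 5 * b^5 + b^3-17 * b + 45
A) b^4-3 * b^2 + 5 * b^5 + b^3-17 * b + 45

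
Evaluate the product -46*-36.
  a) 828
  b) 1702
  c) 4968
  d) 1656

-46 * -36 = 1656
d) 1656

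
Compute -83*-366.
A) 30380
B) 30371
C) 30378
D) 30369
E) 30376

-83 * -366 = 30378
C) 30378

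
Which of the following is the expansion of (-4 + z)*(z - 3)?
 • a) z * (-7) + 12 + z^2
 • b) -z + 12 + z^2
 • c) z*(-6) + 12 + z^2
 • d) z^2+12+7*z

Expanding (-4 + z)*(z - 3):
= z * (-7) + 12 + z^2
a) z * (-7) + 12 + z^2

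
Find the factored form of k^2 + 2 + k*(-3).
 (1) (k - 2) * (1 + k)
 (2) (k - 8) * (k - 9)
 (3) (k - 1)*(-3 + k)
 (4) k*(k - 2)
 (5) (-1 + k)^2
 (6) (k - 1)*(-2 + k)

We need to factor k^2 + 2 + k*(-3).
The factored form is (k - 1)*(-2 + k).
6) (k - 1)*(-2 + k)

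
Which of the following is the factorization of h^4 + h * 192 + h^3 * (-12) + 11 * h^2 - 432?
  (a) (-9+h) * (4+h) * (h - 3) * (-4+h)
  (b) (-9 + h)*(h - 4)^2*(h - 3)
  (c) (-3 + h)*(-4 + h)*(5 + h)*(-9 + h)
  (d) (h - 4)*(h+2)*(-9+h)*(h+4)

We need to factor h^4 + h * 192 + h^3 * (-12) + 11 * h^2 - 432.
The factored form is (-9+h) * (4+h) * (h - 3) * (-4+h).
a) (-9+h) * (4+h) * (h - 3) * (-4+h)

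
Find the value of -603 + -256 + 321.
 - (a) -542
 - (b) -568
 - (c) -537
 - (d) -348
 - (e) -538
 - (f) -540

First: -603 + -256 = -859
Then: -859 + 321 = -538
e) -538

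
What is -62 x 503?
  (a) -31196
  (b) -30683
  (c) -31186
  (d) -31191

-62 * 503 = -31186
c) -31186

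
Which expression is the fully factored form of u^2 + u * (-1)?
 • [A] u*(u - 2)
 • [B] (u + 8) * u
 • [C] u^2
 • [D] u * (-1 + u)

We need to factor u^2 + u * (-1).
The factored form is u * (-1 + u).
D) u * (-1 + u)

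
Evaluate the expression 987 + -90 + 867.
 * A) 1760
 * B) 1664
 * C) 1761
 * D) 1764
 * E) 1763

First: 987 + -90 = 897
Then: 897 + 867 = 1764
D) 1764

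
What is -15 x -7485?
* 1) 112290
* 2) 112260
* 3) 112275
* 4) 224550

-15 * -7485 = 112275
3) 112275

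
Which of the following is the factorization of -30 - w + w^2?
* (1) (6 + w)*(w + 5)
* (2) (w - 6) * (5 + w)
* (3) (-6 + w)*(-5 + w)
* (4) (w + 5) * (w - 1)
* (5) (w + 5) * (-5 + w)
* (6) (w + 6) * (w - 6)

We need to factor -30 - w + w^2.
The factored form is (w - 6) * (5 + w).
2) (w - 6) * (5 + w)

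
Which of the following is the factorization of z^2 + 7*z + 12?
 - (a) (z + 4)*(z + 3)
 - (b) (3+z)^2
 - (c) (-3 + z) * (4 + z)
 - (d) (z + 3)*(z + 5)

We need to factor z^2 + 7*z + 12.
The factored form is (z + 4)*(z + 3).
a) (z + 4)*(z + 3)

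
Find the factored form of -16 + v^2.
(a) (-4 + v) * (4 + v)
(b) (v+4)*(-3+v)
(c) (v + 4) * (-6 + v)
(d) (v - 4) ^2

We need to factor -16 + v^2.
The factored form is (-4 + v) * (4 + v).
a) (-4 + v) * (4 + v)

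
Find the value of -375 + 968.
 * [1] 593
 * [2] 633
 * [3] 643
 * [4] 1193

-375 + 968 = 593
1) 593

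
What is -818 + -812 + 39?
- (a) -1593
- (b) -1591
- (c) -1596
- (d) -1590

First: -818 + -812 = -1630
Then: -1630 + 39 = -1591
b) -1591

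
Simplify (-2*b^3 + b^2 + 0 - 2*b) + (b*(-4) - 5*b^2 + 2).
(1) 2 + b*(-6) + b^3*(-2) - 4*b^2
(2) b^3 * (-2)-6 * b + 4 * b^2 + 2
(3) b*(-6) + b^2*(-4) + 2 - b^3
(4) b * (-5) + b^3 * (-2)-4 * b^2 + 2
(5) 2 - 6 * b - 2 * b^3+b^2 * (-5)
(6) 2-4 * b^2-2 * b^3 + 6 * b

Adding the polynomials and combining like terms:
(-2*b^3 + b^2 + 0 - 2*b) + (b*(-4) - 5*b^2 + 2)
= 2 + b*(-6) + b^3*(-2) - 4*b^2
1) 2 + b*(-6) + b^3*(-2) - 4*b^2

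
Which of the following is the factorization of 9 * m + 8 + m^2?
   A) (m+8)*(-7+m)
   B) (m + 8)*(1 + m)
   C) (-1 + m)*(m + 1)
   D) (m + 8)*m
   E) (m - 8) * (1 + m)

We need to factor 9 * m + 8 + m^2.
The factored form is (m + 8)*(1 + m).
B) (m + 8)*(1 + m)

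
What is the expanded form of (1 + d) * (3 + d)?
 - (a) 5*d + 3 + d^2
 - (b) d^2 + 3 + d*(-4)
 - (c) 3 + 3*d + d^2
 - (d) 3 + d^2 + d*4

Expanding (1 + d) * (3 + d):
= 3 + d^2 + d*4
d) 3 + d^2 + d*4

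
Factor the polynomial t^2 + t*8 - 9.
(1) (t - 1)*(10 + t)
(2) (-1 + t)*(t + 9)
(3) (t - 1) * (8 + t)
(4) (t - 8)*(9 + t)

We need to factor t^2 + t*8 - 9.
The factored form is (-1 + t)*(t + 9).
2) (-1 + t)*(t + 9)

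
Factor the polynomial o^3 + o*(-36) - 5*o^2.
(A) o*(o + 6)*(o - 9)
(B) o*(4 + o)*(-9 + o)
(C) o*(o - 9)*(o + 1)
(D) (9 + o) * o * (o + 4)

We need to factor o^3 + o*(-36) - 5*o^2.
The factored form is o*(4 + o)*(-9 + o).
B) o*(4 + o)*(-9 + o)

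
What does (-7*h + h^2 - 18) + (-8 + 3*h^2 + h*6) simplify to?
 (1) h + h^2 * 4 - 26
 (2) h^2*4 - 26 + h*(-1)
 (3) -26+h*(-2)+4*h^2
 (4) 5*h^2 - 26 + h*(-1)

Adding the polynomials and combining like terms:
(-7*h + h^2 - 18) + (-8 + 3*h^2 + h*6)
= h^2*4 - 26 + h*(-1)
2) h^2*4 - 26 + h*(-1)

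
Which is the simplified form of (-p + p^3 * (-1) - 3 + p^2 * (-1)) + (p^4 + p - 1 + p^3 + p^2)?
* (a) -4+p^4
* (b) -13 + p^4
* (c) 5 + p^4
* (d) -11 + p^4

Adding the polynomials and combining like terms:
(-p + p^3*(-1) - 3 + p^2*(-1)) + (p^4 + p - 1 + p^3 + p^2)
= -4+p^4
a) -4+p^4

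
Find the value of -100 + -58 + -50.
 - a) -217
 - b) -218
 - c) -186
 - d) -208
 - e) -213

First: -100 + -58 = -158
Then: -158 + -50 = -208
d) -208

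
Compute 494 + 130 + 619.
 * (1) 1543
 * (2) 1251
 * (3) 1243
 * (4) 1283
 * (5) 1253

First: 494 + 130 = 624
Then: 624 + 619 = 1243
3) 1243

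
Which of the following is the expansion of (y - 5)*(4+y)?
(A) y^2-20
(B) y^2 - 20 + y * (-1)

Expanding (y - 5)*(4+y):
= y^2 - 20 + y * (-1)
B) y^2 - 20 + y * (-1)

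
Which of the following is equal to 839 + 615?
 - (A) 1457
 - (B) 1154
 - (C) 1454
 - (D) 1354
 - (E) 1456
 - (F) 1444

839 + 615 = 1454
C) 1454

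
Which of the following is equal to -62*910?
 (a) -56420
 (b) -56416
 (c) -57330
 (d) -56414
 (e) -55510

-62 * 910 = -56420
a) -56420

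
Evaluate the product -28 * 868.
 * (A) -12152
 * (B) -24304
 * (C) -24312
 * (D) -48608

-28 * 868 = -24304
B) -24304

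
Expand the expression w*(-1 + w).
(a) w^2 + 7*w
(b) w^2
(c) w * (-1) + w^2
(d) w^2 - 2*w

Expanding w*(-1 + w):
= w * (-1) + w^2
c) w * (-1) + w^2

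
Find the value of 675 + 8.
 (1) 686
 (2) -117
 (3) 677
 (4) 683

675 + 8 = 683
4) 683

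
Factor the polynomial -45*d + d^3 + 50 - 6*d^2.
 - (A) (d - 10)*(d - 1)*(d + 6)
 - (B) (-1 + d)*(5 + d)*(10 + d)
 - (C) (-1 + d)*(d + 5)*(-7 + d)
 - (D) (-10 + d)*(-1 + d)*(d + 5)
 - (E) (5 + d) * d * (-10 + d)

We need to factor -45*d + d^3 + 50 - 6*d^2.
The factored form is (-10 + d)*(-1 + d)*(d + 5).
D) (-10 + d)*(-1 + d)*(d + 5)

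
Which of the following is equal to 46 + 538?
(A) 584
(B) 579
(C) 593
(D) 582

46 + 538 = 584
A) 584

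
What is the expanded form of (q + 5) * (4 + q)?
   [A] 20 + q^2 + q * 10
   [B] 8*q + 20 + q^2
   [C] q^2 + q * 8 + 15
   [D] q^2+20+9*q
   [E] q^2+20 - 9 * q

Expanding (q + 5) * (4 + q):
= q^2+20+9*q
D) q^2+20+9*q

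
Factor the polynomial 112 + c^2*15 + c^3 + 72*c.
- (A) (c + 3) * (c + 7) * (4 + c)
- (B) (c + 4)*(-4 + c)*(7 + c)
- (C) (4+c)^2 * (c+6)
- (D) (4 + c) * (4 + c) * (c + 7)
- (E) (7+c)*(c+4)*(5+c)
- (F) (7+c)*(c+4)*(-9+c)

We need to factor 112 + c^2*15 + c^3 + 72*c.
The factored form is (4 + c) * (4 + c) * (c + 7).
D) (4 + c) * (4 + c) * (c + 7)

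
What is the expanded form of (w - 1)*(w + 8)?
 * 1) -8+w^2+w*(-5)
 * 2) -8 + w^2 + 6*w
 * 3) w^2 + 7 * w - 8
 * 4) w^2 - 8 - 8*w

Expanding (w - 1)*(w + 8):
= w^2 + 7 * w - 8
3) w^2 + 7 * w - 8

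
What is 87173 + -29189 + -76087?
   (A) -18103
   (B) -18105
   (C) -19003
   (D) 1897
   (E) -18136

First: 87173 + -29189 = 57984
Then: 57984 + -76087 = -18103
A) -18103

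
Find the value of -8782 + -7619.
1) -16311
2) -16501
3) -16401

-8782 + -7619 = -16401
3) -16401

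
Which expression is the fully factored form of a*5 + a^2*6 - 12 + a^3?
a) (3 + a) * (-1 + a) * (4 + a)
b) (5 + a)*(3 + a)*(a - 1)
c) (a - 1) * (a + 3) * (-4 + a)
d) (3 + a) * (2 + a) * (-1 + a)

We need to factor a*5 + a^2*6 - 12 + a^3.
The factored form is (3 + a) * (-1 + a) * (4 + a).
a) (3 + a) * (-1 + a) * (4 + a)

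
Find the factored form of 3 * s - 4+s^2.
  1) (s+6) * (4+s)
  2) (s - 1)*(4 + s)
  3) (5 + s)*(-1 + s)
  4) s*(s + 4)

We need to factor 3 * s - 4+s^2.
The factored form is (s - 1)*(4 + s).
2) (s - 1)*(4 + s)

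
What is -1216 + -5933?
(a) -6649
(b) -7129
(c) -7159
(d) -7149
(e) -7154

-1216 + -5933 = -7149
d) -7149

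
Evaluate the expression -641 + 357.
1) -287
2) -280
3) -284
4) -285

-641 + 357 = -284
3) -284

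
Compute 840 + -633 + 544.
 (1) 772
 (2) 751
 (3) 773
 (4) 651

First: 840 + -633 = 207
Then: 207 + 544 = 751
2) 751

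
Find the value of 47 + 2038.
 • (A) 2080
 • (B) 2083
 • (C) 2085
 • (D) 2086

47 + 2038 = 2085
C) 2085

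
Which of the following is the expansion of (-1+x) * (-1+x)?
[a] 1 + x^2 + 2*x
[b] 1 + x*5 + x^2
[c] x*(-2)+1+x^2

Expanding (-1+x) * (-1+x):
= x*(-2)+1+x^2
c) x*(-2)+1+x^2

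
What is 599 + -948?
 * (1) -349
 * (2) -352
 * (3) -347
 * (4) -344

599 + -948 = -349
1) -349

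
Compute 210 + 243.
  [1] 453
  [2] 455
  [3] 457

210 + 243 = 453
1) 453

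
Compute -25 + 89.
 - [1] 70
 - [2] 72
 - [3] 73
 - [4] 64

-25 + 89 = 64
4) 64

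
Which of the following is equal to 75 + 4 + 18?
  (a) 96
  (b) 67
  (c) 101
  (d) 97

First: 75 + 4 = 79
Then: 79 + 18 = 97
d) 97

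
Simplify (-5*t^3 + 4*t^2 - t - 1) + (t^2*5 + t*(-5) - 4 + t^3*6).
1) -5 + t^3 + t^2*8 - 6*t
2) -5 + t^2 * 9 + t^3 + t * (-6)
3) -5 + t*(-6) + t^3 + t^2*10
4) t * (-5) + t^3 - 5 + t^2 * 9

Adding the polynomials and combining like terms:
(-5*t^3 + 4*t^2 - t - 1) + (t^2*5 + t*(-5) - 4 + t^3*6)
= -5 + t^2 * 9 + t^3 + t * (-6)
2) -5 + t^2 * 9 + t^3 + t * (-6)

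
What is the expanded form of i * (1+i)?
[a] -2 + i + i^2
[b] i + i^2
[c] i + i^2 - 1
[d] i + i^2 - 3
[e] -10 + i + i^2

Expanding i * (1+i):
= i + i^2
b) i + i^2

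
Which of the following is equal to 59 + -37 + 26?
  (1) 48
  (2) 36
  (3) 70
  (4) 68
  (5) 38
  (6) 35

First: 59 + -37 = 22
Then: 22 + 26 = 48
1) 48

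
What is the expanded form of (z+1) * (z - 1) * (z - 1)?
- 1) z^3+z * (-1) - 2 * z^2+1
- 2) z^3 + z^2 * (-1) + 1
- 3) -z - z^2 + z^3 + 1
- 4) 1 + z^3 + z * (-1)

Expanding (z+1) * (z - 1) * (z - 1):
= -z - z^2 + z^3 + 1
3) -z - z^2 + z^3 + 1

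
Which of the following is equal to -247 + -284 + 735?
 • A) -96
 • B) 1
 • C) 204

First: -247 + -284 = -531
Then: -531 + 735 = 204
C) 204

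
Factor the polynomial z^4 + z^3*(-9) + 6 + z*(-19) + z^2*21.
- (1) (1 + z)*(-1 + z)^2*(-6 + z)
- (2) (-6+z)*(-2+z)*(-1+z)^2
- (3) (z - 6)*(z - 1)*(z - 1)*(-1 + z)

We need to factor z^4 + z^3*(-9) + 6 + z*(-19) + z^2*21.
The factored form is (z - 6)*(z - 1)*(z - 1)*(-1 + z).
3) (z - 6)*(z - 1)*(z - 1)*(-1 + z)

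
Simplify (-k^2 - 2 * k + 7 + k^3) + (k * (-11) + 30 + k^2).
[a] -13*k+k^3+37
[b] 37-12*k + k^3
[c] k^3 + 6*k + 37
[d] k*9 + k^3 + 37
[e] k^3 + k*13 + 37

Adding the polynomials and combining like terms:
(-k^2 - 2*k + 7 + k^3) + (k*(-11) + 30 + k^2)
= -13*k+k^3+37
a) -13*k+k^3+37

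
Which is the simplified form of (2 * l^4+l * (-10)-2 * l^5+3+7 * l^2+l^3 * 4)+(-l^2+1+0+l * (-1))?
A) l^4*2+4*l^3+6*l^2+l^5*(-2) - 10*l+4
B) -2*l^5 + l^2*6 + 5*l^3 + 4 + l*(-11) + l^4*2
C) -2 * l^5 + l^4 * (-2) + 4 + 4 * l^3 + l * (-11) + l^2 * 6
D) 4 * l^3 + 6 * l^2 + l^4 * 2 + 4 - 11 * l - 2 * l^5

Adding the polynomials and combining like terms:
(2*l^4 + l*(-10) - 2*l^5 + 3 + 7*l^2 + l^3*4) + (-l^2 + 1 + 0 + l*(-1))
= 4 * l^3 + 6 * l^2 + l^4 * 2 + 4 - 11 * l - 2 * l^5
D) 4 * l^3 + 6 * l^2 + l^4 * 2 + 4 - 11 * l - 2 * l^5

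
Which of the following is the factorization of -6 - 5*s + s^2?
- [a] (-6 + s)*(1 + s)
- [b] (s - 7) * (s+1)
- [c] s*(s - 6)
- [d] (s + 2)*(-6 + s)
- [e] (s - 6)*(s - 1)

We need to factor -6 - 5*s + s^2.
The factored form is (-6 + s)*(1 + s).
a) (-6 + s)*(1 + s)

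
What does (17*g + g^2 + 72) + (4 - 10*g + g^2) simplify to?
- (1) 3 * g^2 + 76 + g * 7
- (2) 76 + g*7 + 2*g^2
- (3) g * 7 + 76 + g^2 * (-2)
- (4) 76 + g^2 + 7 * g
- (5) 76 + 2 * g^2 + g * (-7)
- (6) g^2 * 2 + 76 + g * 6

Adding the polynomials and combining like terms:
(17*g + g^2 + 72) + (4 - 10*g + g^2)
= 76 + g*7 + 2*g^2
2) 76 + g*7 + 2*g^2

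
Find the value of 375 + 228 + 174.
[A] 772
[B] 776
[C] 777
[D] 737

First: 375 + 228 = 603
Then: 603 + 174 = 777
C) 777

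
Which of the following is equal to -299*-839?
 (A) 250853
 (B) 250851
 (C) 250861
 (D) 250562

-299 * -839 = 250861
C) 250861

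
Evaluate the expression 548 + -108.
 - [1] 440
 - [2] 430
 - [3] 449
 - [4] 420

548 + -108 = 440
1) 440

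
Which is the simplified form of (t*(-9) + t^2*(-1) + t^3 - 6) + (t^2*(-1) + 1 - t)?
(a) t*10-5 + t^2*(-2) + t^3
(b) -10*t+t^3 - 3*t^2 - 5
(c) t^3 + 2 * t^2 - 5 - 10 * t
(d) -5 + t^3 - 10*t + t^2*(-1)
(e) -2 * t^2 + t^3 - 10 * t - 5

Adding the polynomials and combining like terms:
(t*(-9) + t^2*(-1) + t^3 - 6) + (t^2*(-1) + 1 - t)
= -2 * t^2 + t^3 - 10 * t - 5
e) -2 * t^2 + t^3 - 10 * t - 5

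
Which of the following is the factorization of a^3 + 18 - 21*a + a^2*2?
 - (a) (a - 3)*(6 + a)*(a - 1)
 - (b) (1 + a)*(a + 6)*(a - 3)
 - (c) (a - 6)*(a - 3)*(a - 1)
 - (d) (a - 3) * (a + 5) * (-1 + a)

We need to factor a^3 + 18 - 21*a + a^2*2.
The factored form is (a - 3)*(6 + a)*(a - 1).
a) (a - 3)*(6 + a)*(a - 1)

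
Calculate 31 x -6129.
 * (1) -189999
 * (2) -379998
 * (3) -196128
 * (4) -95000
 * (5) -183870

31 * -6129 = -189999
1) -189999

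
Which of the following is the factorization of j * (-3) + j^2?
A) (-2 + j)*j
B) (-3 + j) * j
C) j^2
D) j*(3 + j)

We need to factor j * (-3) + j^2.
The factored form is (-3 + j) * j.
B) (-3 + j) * j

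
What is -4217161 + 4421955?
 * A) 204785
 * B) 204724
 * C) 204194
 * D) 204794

-4217161 + 4421955 = 204794
D) 204794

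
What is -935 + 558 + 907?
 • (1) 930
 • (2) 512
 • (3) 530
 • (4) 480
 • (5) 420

First: -935 + 558 = -377
Then: -377 + 907 = 530
3) 530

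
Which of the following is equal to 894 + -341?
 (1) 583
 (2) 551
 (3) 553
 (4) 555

894 + -341 = 553
3) 553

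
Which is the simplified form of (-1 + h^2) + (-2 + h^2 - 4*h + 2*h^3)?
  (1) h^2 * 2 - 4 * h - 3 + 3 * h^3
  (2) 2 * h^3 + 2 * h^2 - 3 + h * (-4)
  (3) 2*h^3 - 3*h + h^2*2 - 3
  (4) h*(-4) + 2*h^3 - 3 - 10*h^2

Adding the polynomials and combining like terms:
(-1 + h^2) + (-2 + h^2 - 4*h + 2*h^3)
= 2 * h^3 + 2 * h^2 - 3 + h * (-4)
2) 2 * h^3 + 2 * h^2 - 3 + h * (-4)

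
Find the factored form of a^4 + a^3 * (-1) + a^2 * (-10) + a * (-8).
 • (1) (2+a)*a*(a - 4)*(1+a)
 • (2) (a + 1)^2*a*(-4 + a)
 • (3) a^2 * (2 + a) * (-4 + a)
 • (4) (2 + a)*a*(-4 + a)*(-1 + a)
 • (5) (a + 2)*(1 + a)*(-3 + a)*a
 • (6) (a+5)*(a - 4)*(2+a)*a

We need to factor a^4 + a^3 * (-1) + a^2 * (-10) + a * (-8).
The factored form is (2+a)*a*(a - 4)*(1+a).
1) (2+a)*a*(a - 4)*(1+a)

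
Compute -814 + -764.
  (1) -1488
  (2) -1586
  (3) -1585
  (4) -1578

-814 + -764 = -1578
4) -1578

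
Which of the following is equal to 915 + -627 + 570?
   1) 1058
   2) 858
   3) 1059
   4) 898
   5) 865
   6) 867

First: 915 + -627 = 288
Then: 288 + 570 = 858
2) 858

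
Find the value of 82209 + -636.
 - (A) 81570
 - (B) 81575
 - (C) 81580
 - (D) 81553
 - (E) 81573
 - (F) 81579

82209 + -636 = 81573
E) 81573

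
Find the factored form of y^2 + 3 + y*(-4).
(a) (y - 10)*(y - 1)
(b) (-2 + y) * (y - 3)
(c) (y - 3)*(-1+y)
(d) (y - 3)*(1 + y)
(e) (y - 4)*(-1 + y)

We need to factor y^2 + 3 + y*(-4).
The factored form is (y - 3)*(-1+y).
c) (y - 3)*(-1+y)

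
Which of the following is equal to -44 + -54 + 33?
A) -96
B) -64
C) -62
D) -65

First: -44 + -54 = -98
Then: -98 + 33 = -65
D) -65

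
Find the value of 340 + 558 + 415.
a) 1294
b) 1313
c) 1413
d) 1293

First: 340 + 558 = 898
Then: 898 + 415 = 1313
b) 1313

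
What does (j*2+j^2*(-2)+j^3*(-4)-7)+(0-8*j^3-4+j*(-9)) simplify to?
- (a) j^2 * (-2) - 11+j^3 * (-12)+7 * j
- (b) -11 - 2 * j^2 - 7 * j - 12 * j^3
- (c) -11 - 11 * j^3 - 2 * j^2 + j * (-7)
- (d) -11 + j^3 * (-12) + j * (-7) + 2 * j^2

Adding the polynomials and combining like terms:
(j*2 + j^2*(-2) + j^3*(-4) - 7) + (0 - 8*j^3 - 4 + j*(-9))
= -11 - 2 * j^2 - 7 * j - 12 * j^3
b) -11 - 2 * j^2 - 7 * j - 12 * j^3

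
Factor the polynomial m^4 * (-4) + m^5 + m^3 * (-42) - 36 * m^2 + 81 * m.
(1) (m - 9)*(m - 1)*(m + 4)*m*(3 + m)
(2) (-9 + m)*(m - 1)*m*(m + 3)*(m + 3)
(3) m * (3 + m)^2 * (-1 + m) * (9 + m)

We need to factor m^4 * (-4) + m^5 + m^3 * (-42) - 36 * m^2 + 81 * m.
The factored form is (-9 + m)*(m - 1)*m*(m + 3)*(m + 3).
2) (-9 + m)*(m - 1)*m*(m + 3)*(m + 3)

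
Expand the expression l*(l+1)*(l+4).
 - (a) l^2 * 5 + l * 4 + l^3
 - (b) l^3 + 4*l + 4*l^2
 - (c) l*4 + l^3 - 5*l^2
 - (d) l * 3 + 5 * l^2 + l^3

Expanding l*(l+1)*(l+4):
= l^2 * 5 + l * 4 + l^3
a) l^2 * 5 + l * 4 + l^3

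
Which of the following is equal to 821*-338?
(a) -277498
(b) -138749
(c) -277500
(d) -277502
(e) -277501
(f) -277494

821 * -338 = -277498
a) -277498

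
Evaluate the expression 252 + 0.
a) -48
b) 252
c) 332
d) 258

252 + 0 = 252
b) 252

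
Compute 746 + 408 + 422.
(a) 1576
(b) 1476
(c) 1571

First: 746 + 408 = 1154
Then: 1154 + 422 = 1576
a) 1576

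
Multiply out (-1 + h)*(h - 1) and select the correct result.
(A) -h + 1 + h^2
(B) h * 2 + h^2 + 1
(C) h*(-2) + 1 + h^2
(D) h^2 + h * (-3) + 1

Expanding (-1 + h)*(h - 1):
= h*(-2) + 1 + h^2
C) h*(-2) + 1 + h^2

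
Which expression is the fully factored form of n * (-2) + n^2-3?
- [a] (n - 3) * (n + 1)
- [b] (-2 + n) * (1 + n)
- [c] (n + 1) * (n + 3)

We need to factor n * (-2) + n^2-3.
The factored form is (n - 3) * (n + 1).
a) (n - 3) * (n + 1)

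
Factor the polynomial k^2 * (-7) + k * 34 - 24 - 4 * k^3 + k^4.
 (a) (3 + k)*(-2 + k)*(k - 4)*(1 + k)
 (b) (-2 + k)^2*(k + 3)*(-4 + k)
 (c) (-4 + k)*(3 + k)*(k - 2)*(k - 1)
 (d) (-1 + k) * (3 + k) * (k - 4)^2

We need to factor k^2 * (-7) + k * 34 - 24 - 4 * k^3 + k^4.
The factored form is (-4 + k)*(3 + k)*(k - 2)*(k - 1).
c) (-4 + k)*(3 + k)*(k - 2)*(k - 1)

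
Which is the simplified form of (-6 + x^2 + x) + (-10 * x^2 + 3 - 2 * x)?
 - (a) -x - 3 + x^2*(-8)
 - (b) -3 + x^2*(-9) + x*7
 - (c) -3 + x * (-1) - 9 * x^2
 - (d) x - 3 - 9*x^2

Adding the polynomials and combining like terms:
(-6 + x^2 + x) + (-10*x^2 + 3 - 2*x)
= -3 + x * (-1) - 9 * x^2
c) -3 + x * (-1) - 9 * x^2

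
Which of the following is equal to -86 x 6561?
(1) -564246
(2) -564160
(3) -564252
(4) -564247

-86 * 6561 = -564246
1) -564246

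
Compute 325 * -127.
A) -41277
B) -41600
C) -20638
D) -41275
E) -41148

325 * -127 = -41275
D) -41275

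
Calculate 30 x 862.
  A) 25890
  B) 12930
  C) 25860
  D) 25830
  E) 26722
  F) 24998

30 * 862 = 25860
C) 25860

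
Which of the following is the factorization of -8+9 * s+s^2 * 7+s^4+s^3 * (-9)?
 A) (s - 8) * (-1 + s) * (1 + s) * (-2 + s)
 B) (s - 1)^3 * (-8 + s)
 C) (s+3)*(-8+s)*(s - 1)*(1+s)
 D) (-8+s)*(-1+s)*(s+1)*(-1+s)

We need to factor -8+9 * s+s^2 * 7+s^4+s^3 * (-9).
The factored form is (-8+s)*(-1+s)*(s+1)*(-1+s).
D) (-8+s)*(-1+s)*(s+1)*(-1+s)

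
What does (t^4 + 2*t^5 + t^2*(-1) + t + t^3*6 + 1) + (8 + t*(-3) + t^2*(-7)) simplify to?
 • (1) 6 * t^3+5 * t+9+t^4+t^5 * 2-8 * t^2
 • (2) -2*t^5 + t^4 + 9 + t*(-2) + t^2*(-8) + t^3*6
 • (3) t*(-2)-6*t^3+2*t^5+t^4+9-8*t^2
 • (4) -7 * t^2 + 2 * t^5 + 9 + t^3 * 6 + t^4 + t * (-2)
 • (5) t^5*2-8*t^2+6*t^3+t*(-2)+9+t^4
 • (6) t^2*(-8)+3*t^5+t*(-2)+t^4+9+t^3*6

Adding the polynomials and combining like terms:
(t^4 + 2*t^5 + t^2*(-1) + t + t^3*6 + 1) + (8 + t*(-3) + t^2*(-7))
= t^5*2-8*t^2+6*t^3+t*(-2)+9+t^4
5) t^5*2-8*t^2+6*t^3+t*(-2)+9+t^4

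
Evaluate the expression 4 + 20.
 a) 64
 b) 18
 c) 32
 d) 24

4 + 20 = 24
d) 24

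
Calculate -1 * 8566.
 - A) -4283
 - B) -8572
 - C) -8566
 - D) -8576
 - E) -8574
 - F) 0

-1 * 8566 = -8566
C) -8566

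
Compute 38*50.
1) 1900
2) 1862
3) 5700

38 * 50 = 1900
1) 1900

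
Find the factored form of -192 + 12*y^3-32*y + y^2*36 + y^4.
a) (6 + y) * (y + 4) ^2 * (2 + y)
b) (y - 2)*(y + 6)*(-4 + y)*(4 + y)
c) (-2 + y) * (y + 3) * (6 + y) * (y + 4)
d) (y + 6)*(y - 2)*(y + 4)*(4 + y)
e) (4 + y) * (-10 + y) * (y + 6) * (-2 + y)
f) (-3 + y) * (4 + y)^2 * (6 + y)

We need to factor -192 + 12*y^3-32*y + y^2*36 + y^4.
The factored form is (y + 6)*(y - 2)*(y + 4)*(4 + y).
d) (y + 6)*(y - 2)*(y + 4)*(4 + y)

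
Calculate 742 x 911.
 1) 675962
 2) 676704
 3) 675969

742 * 911 = 675962
1) 675962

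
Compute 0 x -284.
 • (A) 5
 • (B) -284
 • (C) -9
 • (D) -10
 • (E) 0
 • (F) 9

0 * -284 = 0
E) 0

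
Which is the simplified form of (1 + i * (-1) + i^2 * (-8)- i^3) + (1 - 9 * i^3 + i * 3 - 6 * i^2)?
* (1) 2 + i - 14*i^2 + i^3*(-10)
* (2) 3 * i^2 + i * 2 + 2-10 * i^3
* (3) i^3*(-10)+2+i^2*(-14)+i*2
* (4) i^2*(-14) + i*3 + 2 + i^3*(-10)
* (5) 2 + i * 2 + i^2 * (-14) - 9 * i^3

Adding the polynomials and combining like terms:
(1 + i*(-1) + i^2*(-8) - i^3) + (1 - 9*i^3 + i*3 - 6*i^2)
= i^3*(-10)+2+i^2*(-14)+i*2
3) i^3*(-10)+2+i^2*(-14)+i*2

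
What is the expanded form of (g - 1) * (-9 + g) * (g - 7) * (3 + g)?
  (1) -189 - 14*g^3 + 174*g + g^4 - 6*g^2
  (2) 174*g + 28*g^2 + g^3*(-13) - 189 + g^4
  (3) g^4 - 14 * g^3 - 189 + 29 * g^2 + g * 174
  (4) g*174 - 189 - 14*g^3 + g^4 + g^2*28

Expanding (g - 1) * (-9 + g) * (g - 7) * (3 + g):
= g*174 - 189 - 14*g^3 + g^4 + g^2*28
4) g*174 - 189 - 14*g^3 + g^4 + g^2*28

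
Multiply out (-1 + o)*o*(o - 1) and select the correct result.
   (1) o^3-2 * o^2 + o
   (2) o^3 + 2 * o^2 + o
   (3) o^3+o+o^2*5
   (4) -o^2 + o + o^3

Expanding (-1 + o)*o*(o - 1):
= o^3-2 * o^2 + o
1) o^3-2 * o^2 + o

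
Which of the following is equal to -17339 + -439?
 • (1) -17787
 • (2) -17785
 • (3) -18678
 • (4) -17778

-17339 + -439 = -17778
4) -17778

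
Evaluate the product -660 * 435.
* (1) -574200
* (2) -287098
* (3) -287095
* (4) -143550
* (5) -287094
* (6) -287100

-660 * 435 = -287100
6) -287100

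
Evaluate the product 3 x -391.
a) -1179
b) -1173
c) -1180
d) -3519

3 * -391 = -1173
b) -1173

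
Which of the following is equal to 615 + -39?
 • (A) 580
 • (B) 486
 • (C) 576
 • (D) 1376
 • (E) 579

615 + -39 = 576
C) 576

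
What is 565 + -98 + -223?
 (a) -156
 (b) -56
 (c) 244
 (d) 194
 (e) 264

First: 565 + -98 = 467
Then: 467 + -223 = 244
c) 244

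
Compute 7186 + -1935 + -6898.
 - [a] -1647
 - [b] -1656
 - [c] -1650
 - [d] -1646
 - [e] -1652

First: 7186 + -1935 = 5251
Then: 5251 + -6898 = -1647
a) -1647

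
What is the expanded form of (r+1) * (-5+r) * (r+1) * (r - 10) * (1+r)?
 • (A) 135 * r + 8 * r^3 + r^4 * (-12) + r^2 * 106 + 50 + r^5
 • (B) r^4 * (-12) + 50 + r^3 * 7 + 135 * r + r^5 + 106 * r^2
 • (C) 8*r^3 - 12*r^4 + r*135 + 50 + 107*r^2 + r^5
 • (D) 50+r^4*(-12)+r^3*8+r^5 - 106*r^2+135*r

Expanding (r+1) * (-5+r) * (r+1) * (r - 10) * (1+r):
= 135 * r + 8 * r^3 + r^4 * (-12) + r^2 * 106 + 50 + r^5
A) 135 * r + 8 * r^3 + r^4 * (-12) + r^2 * 106 + 50 + r^5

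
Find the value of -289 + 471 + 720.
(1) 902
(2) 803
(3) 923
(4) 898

First: -289 + 471 = 182
Then: 182 + 720 = 902
1) 902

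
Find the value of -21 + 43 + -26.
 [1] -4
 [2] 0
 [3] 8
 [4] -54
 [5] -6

First: -21 + 43 = 22
Then: 22 + -26 = -4
1) -4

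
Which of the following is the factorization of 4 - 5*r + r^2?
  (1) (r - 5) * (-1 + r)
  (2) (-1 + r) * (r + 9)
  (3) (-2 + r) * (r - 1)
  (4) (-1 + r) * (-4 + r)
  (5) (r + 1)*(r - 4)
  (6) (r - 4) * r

We need to factor 4 - 5*r + r^2.
The factored form is (-1 + r) * (-4 + r).
4) (-1 + r) * (-4 + r)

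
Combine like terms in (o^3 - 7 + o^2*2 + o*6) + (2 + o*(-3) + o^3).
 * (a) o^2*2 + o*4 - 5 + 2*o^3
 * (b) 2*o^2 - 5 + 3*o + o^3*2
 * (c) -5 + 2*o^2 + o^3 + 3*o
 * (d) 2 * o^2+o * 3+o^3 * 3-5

Adding the polynomials and combining like terms:
(o^3 - 7 + o^2*2 + o*6) + (2 + o*(-3) + o^3)
= 2*o^2 - 5 + 3*o + o^3*2
b) 2*o^2 - 5 + 3*o + o^3*2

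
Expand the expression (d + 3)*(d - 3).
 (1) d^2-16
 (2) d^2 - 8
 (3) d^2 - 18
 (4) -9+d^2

Expanding (d + 3)*(d - 3):
= -9+d^2
4) -9+d^2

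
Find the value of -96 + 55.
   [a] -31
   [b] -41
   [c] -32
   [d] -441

-96 + 55 = -41
b) -41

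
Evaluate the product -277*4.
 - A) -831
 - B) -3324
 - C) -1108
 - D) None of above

-277 * 4 = -1108
C) -1108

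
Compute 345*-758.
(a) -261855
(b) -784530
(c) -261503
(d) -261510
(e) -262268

345 * -758 = -261510
d) -261510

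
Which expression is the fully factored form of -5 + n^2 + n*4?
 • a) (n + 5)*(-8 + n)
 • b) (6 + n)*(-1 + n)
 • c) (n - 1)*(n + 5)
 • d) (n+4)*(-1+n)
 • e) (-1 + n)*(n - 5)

We need to factor -5 + n^2 + n*4.
The factored form is (n - 1)*(n + 5).
c) (n - 1)*(n + 5)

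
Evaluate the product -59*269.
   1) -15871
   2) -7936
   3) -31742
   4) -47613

-59 * 269 = -15871
1) -15871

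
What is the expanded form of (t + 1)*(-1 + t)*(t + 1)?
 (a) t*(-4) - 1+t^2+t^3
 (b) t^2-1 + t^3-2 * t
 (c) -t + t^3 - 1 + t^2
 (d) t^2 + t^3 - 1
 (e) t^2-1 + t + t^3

Expanding (t + 1)*(-1 + t)*(t + 1):
= -t + t^3 - 1 + t^2
c) -t + t^3 - 1 + t^2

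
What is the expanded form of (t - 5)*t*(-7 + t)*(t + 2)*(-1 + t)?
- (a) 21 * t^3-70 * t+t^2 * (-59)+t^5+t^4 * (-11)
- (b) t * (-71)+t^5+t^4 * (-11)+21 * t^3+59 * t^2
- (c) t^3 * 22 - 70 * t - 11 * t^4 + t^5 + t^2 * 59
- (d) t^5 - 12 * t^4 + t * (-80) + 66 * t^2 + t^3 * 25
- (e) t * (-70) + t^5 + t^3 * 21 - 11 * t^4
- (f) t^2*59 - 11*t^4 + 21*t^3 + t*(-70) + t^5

Expanding (t - 5)*t*(-7 + t)*(t + 2)*(-1 + t):
= t^2*59 - 11*t^4 + 21*t^3 + t*(-70) + t^5
f) t^2*59 - 11*t^4 + 21*t^3 + t*(-70) + t^5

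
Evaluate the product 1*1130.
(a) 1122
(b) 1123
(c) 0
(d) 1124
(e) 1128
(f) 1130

1 * 1130 = 1130
f) 1130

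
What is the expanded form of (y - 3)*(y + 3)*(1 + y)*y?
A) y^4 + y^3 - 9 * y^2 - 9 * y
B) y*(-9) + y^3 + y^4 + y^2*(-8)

Expanding (y - 3)*(y + 3)*(1 + y)*y:
= y^4 + y^3 - 9 * y^2 - 9 * y
A) y^4 + y^3 - 9 * y^2 - 9 * y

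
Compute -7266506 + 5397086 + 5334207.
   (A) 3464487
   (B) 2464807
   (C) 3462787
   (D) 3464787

First: -7266506 + 5397086 = -1869420
Then: -1869420 + 5334207 = 3464787
D) 3464787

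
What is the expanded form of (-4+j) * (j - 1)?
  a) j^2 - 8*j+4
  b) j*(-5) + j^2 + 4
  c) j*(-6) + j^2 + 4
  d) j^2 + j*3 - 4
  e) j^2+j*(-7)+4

Expanding (-4+j) * (j - 1):
= j*(-5) + j^2 + 4
b) j*(-5) + j^2 + 4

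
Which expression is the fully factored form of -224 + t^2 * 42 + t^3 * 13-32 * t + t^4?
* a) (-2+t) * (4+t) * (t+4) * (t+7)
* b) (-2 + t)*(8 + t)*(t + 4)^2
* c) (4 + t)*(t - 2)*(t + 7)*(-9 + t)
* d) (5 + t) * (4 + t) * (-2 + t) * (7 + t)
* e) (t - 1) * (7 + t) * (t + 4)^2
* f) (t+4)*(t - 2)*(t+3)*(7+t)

We need to factor -224 + t^2 * 42 + t^3 * 13-32 * t + t^4.
The factored form is (-2+t) * (4+t) * (t+4) * (t+7).
a) (-2+t) * (4+t) * (t+4) * (t+7)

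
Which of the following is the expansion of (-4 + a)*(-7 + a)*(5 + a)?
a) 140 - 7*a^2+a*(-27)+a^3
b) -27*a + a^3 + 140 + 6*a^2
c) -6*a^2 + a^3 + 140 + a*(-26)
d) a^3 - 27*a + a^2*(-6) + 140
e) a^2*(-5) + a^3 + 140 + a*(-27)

Expanding (-4 + a)*(-7 + a)*(5 + a):
= a^3 - 27*a + a^2*(-6) + 140
d) a^3 - 27*a + a^2*(-6) + 140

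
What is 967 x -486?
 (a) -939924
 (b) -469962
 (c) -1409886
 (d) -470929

967 * -486 = -469962
b) -469962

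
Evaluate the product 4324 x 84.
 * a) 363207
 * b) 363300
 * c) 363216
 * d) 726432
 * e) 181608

4324 * 84 = 363216
c) 363216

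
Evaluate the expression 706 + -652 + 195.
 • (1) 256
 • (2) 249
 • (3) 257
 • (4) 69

First: 706 + -652 = 54
Then: 54 + 195 = 249
2) 249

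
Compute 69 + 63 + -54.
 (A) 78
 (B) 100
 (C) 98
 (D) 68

First: 69 + 63 = 132
Then: 132 + -54 = 78
A) 78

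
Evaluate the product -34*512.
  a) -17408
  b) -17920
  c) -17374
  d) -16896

-34 * 512 = -17408
a) -17408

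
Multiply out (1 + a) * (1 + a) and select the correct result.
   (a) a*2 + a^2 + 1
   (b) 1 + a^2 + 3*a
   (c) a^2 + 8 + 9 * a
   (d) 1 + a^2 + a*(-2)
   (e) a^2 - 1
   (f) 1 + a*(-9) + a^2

Expanding (1 + a) * (1 + a):
= a*2 + a^2 + 1
a) a*2 + a^2 + 1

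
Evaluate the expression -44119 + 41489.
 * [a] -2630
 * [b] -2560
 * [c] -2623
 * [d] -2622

-44119 + 41489 = -2630
a) -2630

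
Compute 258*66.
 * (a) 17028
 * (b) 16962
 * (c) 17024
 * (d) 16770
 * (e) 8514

258 * 66 = 17028
a) 17028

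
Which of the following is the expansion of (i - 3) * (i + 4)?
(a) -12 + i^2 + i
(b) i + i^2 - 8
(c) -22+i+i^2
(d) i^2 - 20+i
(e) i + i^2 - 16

Expanding (i - 3) * (i + 4):
= -12 + i^2 + i
a) -12 + i^2 + i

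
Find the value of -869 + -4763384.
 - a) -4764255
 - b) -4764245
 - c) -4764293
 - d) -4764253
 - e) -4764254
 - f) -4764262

-869 + -4763384 = -4764253
d) -4764253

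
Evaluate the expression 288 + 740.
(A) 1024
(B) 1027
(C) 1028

288 + 740 = 1028
C) 1028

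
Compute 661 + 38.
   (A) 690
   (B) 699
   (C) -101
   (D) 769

661 + 38 = 699
B) 699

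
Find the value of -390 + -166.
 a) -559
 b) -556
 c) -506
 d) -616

-390 + -166 = -556
b) -556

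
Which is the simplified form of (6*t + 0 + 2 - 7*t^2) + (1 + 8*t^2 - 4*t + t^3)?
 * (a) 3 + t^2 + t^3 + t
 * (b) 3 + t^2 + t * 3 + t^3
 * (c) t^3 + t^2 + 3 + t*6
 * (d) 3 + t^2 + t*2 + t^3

Adding the polynomials and combining like terms:
(6*t + 0 + 2 - 7*t^2) + (1 + 8*t^2 - 4*t + t^3)
= 3 + t^2 + t*2 + t^3
d) 3 + t^2 + t*2 + t^3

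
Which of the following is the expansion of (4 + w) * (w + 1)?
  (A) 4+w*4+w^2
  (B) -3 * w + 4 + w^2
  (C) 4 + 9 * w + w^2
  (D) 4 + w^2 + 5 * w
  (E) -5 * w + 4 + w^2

Expanding (4 + w) * (w + 1):
= 4 + w^2 + 5 * w
D) 4 + w^2 + 5 * w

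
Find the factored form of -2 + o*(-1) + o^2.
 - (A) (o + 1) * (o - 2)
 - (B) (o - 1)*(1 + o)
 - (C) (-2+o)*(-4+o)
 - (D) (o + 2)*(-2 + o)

We need to factor -2 + o*(-1) + o^2.
The factored form is (o + 1) * (o - 2).
A) (o + 1) * (o - 2)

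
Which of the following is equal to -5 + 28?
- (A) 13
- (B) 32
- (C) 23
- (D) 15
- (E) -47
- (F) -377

-5 + 28 = 23
C) 23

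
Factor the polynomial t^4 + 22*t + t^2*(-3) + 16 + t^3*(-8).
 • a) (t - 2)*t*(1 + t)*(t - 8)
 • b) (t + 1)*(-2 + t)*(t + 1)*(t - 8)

We need to factor t^4 + 22*t + t^2*(-3) + 16 + t^3*(-8).
The factored form is (t + 1)*(-2 + t)*(t + 1)*(t - 8).
b) (t + 1)*(-2 + t)*(t + 1)*(t - 8)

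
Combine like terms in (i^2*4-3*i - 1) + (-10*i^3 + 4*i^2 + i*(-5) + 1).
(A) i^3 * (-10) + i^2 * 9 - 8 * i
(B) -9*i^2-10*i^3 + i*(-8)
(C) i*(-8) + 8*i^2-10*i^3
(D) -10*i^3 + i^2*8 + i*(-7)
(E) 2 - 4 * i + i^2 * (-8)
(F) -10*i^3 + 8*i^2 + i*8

Adding the polynomials and combining like terms:
(i^2*4 - 3*i - 1) + (-10*i^3 + 4*i^2 + i*(-5) + 1)
= i*(-8) + 8*i^2-10*i^3
C) i*(-8) + 8*i^2-10*i^3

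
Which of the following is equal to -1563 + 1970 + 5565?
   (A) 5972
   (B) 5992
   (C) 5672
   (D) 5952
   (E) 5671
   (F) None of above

First: -1563 + 1970 = 407
Then: 407 + 5565 = 5972
A) 5972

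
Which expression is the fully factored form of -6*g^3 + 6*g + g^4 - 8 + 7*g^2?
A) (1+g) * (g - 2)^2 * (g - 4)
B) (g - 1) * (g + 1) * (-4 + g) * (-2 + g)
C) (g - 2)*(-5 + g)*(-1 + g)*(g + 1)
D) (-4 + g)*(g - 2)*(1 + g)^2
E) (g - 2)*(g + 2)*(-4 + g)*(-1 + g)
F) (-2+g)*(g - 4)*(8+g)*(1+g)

We need to factor -6*g^3 + 6*g + g^4 - 8 + 7*g^2.
The factored form is (g - 1) * (g + 1) * (-4 + g) * (-2 + g).
B) (g - 1) * (g + 1) * (-4 + g) * (-2 + g)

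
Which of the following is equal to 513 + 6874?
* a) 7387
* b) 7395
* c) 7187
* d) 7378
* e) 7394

513 + 6874 = 7387
a) 7387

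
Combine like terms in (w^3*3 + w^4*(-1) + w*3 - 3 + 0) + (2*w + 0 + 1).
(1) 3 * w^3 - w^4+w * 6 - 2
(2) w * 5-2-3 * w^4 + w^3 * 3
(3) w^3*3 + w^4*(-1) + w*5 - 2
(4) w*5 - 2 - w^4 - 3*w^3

Adding the polynomials and combining like terms:
(w^3*3 + w^4*(-1) + w*3 - 3 + 0) + (2*w + 0 + 1)
= w^3*3 + w^4*(-1) + w*5 - 2
3) w^3*3 + w^4*(-1) + w*5 - 2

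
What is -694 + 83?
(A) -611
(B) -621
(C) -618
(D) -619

-694 + 83 = -611
A) -611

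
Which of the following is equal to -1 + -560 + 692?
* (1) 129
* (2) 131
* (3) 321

First: -1 + -560 = -561
Then: -561 + 692 = 131
2) 131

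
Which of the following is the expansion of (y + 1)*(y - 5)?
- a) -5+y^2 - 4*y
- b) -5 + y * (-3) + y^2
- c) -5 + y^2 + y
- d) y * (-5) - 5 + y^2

Expanding (y + 1)*(y - 5):
= -5+y^2 - 4*y
a) -5+y^2 - 4*y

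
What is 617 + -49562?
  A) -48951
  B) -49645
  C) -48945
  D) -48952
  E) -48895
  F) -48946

617 + -49562 = -48945
C) -48945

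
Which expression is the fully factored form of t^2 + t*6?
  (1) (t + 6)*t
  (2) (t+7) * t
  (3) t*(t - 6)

We need to factor t^2 + t*6.
The factored form is (t + 6)*t.
1) (t + 6)*t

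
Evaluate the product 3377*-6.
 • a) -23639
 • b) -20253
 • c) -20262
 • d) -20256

3377 * -6 = -20262
c) -20262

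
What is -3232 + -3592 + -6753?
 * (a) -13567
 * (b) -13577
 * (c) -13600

First: -3232 + -3592 = -6824
Then: -6824 + -6753 = -13577
b) -13577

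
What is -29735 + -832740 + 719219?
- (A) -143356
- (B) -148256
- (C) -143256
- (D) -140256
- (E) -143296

First: -29735 + -832740 = -862475
Then: -862475 + 719219 = -143256
C) -143256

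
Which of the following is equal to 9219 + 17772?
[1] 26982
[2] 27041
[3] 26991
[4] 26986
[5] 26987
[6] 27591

9219 + 17772 = 26991
3) 26991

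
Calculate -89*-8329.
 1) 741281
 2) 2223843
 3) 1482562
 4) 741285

-89 * -8329 = 741281
1) 741281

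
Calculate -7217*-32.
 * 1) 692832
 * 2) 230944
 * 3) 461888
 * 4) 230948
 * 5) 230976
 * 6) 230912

-7217 * -32 = 230944
2) 230944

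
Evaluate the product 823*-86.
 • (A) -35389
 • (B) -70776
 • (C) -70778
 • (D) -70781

823 * -86 = -70778
C) -70778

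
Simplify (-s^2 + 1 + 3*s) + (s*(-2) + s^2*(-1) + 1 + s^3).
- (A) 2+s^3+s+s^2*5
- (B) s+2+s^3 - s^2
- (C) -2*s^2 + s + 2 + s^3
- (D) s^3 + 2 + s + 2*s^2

Adding the polynomials and combining like terms:
(-s^2 + 1 + 3*s) + (s*(-2) + s^2*(-1) + 1 + s^3)
= -2*s^2 + s + 2 + s^3
C) -2*s^2 + s + 2 + s^3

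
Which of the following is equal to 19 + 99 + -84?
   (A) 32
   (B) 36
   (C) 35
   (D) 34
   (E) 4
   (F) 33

First: 19 + 99 = 118
Then: 118 + -84 = 34
D) 34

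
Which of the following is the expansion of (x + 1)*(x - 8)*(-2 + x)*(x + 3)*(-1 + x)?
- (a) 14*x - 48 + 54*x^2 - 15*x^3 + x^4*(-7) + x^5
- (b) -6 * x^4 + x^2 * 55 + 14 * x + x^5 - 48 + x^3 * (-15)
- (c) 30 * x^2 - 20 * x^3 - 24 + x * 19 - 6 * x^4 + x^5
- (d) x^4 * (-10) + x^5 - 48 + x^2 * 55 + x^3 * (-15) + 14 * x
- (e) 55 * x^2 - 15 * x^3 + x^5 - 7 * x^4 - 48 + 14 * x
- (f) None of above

Expanding (x + 1)*(x - 8)*(-2 + x)*(x + 3)*(-1 + x):
= 55 * x^2 - 15 * x^3 + x^5 - 7 * x^4 - 48 + 14 * x
e) 55 * x^2 - 15 * x^3 + x^5 - 7 * x^4 - 48 + 14 * x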